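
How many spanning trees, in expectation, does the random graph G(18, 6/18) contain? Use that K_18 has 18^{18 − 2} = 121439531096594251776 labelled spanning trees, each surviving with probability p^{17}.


K_18 has 18^{18 − 2} = 121439531096594251776 labelled spanning trees.
For each such spanning tree H, let X_H = 1 if all 17 edges of H are present in G. Then P[X_H = 1] = p^{17} = (1/3)^{17} = 1/129140163.
By linearity: E[X] = Σ_H E[X_H] = 121439531096594251776 · p^{17} = 121439531096594251776 · 1/129140163 = 940369969152.
Numerically: E[X] ≈ 9.4037e+11.

E[X] = 121439531096594251776 · (1/3)^{17} = 940369969152 ≈ 9.4037e+11.


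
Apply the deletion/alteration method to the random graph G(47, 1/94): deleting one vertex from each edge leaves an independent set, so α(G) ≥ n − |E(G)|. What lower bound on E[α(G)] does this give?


E[|E(G)|] = C(47, 2)·p = 1081 · (1/94) = 23/2.
E[α(G)] ≥ n − E[|E(G)|] = 47 − 23/2 = 71/2.
Numerically: ≈ 35.500.
(This is only a lower bound; the true E[α(G)] may be larger.)

E[α(G)] ≥ 71/2 ≈ 35.500.


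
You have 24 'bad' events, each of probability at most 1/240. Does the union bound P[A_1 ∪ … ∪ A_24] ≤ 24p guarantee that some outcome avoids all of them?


Union bound: P[∪_{i=1}^{24} A_i] ≤ Σ_i P[A_i] ≤ 24·p = 24·(1/240) = 1/10.
Numerically: 1/10 ≈ 0.1000000.
Is 1/10 < 1? YES.
Since P[∪ A_i] ≤ 1/10 < 1, the complement has P[∩ A_i^c] ≥ 1 − 1/10 = 9/10 > 0, so some outcome avoids every A_i.

24·p = 1/10 ≈ 0.1000000; existence CERTIFIED by the union bound.


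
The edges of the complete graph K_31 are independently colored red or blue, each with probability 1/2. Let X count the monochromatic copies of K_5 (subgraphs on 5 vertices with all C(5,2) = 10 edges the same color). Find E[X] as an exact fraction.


Let X = Σ_S X_S over the C(31, 5) = 169911 subsets S of size 5, where X_S = 1 if the K_5 on S is monochromatic.
For a fixed S, the K_5 on S has C(5, 2) = 10 edges. P[all 10 edges red] = (1/2)^10, and likewise for blue, so P[monochromatic] = 2·(1/2)^10 = 2^{1 − 10} = 1/512.
By linearity of expectation: E[X] = C(31, 5) · 2^{1 − 10} = 169911 · 1/512 = 169911/512.
Numerically: E[X] ≈ 331.85742.

E[X] = C(31,5)·2^(1−C(5,2)) = 169911/512 ≈ 331.85742.


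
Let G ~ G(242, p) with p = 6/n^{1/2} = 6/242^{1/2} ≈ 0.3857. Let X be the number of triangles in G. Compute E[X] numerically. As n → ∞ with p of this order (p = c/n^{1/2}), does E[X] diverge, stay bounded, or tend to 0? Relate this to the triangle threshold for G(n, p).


Number of potential triangles: C(242, 3) = 2332880.
Each occurs with probability p³ ≈ (0.3857)³ ≈ 5.737606e-02.
By linearity: E[X] = C(242, 3)·p³ ≈ 2332880 · 5.737606e-02 ≈ 133851.4567.
Since α = 1/2 < 1, p = c/n^{1/2} ≫ 1/n is above the triangle threshold p ~ 1/n. Asymptotically E[X] ~ (c³/6)·n^{3(1−α)} = (6³/6)·n^{1.5} → ∞; triangles are abundant w.h.p.

E[X] ≈ 133851.4567; in regime p = Θ(1/n^{1/2}) E[X] diverges (above the triangle threshold p ~ 1/n).


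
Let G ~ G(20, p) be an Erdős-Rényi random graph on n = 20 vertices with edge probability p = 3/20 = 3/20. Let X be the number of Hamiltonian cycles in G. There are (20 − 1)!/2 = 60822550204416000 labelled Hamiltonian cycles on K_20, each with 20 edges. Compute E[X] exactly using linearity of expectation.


K_20 has (20 − 1)!/2 = 60822550204416000 labelled Hamiltonian cycles.
For each such Hamiltonian cycle H, let X_H = 1 if all 20 edges of H are present in G. Then P[X_H = 1] = p^{20} = (3/20)^{20} = 3486784401/104857600000000000000000000.
By linearity of expectation: E[X] = Σ_H E[X_H] = 60822550204416000 · p^{20} = 60822550204416000 · 3486784401/104857600000000000000000000 = 51776152168407487821/25600000000000000000.
Numerically: E[X] ≈ 2.02.

E[X] = 60822550204416000 · (3/20)^{20} = 51776152168407487821/25600000000000000000 ≈ 2.02.


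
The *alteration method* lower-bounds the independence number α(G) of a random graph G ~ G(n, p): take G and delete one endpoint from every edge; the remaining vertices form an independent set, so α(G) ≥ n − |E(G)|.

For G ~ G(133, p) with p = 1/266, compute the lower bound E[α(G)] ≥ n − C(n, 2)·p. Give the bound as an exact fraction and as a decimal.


E[|E(G)|] = C(133, 2)·p = 8778 · (1/266) = 33.
E[α(G)] ≥ n − E[|E(G)|] = 133 − 33 = 100.
Numerically: ≈ 100.0000.
(This is only a lower bound; the true E[α(G)] may be larger.)

E[α(G)] ≥ 100 ≈ 100.0000.


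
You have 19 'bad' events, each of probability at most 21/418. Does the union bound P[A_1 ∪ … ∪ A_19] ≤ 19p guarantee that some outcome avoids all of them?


Union bound: P[∪_{i=1}^{19} A_i] ≤ Σ_i P[A_i] ≤ 19·p = 19·(21/418) = 21/22.
Numerically: 21/22 ≈ 0.954545.
Is 21/22 < 1? YES.
Since P[∪ A_i] ≤ 21/22 < 1, the complement has P[∩ A_i^c] ≥ 1 − 21/22 = 1/22 > 0, so some outcome avoids every A_i.

19·p = 21/22 ≈ 0.954545; existence CERTIFIED by the union bound.


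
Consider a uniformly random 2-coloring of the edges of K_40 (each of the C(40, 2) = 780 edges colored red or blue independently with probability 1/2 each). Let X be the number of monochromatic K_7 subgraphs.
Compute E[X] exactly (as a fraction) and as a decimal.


Let X = Σ_S X_S over the C(40, 7) = 18643560 subsets S of size 7, where X_S = 1 if the K_7 on S is monochromatic.
For a fixed S, the K_7 on S has C(7, 2) = 21 edges. P[all 21 edges red] = (1/2)^21, and likewise for blue, so P[monochromatic] = 2·(1/2)^21 = 2^{1 − 21} = 1/1048576.
By linearity of expectation: E[X] = C(40, 7) · 2^{1 − 21} = 18643560 · 1/1048576 = 2330445/131072.
Numerically: E[X] ≈ 17.779884.

E[X] = C(40,7)·2^(1−C(7,2)) = 2330445/131072 ≈ 17.779884.


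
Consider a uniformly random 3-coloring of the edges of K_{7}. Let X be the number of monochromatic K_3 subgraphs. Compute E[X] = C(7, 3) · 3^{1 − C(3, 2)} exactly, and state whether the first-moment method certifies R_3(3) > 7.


E[X] = C(7, 3) · 3^{1 − 3} = 35 · 3^{−2} = 35/9.
As a reduced fraction: E[X] = 35/9 ≈ 3.88889.
Is E[X] < 1? NO.
Since E[X] ≥ 1, the first-moment bound is inconclusive at n = 7; it does NOT by itself certify R_3(3) > 7.

E[X] = 35/9 ≈ 3.88889; E[X] ≥ 1; first-moment method inconclusive here.


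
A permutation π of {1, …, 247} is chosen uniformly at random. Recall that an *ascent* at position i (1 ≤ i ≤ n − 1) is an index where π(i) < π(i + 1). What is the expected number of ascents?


Write X = Σ X_I over i = 1, …, 246, with X_I the indicator of one ascent.
There are 246 indicators.
For each fixed i, the pair (π(i), π(i+1)) is a uniformly random ordered pair of distinct values from {1, …, 247}; by symmetry P[π(i) < π(i+1)] = 1/2.
By linearity: E[X] = 246 · (1/2) = (247 − 1) · (1/2) = 123 ≈ 123.000000.

E[X] = 123 = 123.000000.


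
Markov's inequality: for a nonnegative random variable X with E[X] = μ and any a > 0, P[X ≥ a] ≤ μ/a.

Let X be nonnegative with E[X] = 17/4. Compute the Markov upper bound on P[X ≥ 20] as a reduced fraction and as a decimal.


μ = E[X] = 17/4, a = 20.
Markov: P[X ≥ 20] ≤ μ/a = (17/4)/20 = 17/80.
Numerically: ≈ 0.2125.
(Since a = 20 > μ = 4.2500, the bound 17/80 is < 1 and informative.)

P[X ≥ 20] ≤ 17/80 ≈ 0.2125.


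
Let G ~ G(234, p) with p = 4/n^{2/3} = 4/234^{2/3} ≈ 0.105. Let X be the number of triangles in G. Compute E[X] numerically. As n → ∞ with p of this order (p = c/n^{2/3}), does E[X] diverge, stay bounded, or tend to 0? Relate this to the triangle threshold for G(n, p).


Number of potential triangles: C(234, 3) = 2108184.
Each occurs with probability p³ ≈ (0.105)³ ≈ 1.16882e-03.
By linearity: E[X] = C(234, 3)·p³ ≈ 2108184 · 1.16882e-03 ≈ 2464.091.
Since α = 2/3 < 1, p = c/n^{2/3} ≫ 1/n is above the triangle threshold p ~ 1/n. Asymptotically E[X] ~ (c³/6)·n^{3(1−α)} = (4³/6)·n^{1} → ∞; triangles are abundant w.h.p.

E[X] ≈ 2464.091; in regime p = Θ(1/n^{2/3}) E[X] diverges (above the triangle threshold p ~ 1/n).


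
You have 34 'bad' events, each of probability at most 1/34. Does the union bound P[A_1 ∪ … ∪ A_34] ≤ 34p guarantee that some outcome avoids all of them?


Union bound: P[∪_{i=1}^{34} A_i] ≤ Σ_i P[A_i] ≤ 34·p = 34·(1/34) = 1.
Numerically: 1 ≈ 1.000000.
Is 1 < 1? NO.
Since the bound 1 is ≥ 1, the union bound is uninformative here; it does NOT by itself certify existence.

34·p = 1 ≈ 1.000000; existence NOT certified by the union bound.


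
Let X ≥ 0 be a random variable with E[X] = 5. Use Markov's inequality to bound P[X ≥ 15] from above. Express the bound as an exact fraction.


μ = E[X] = 5, a = 15.
Markov: P[X ≥ 15] ≤ μ/a = (5)/15 = 1/3.
Numerically: ≈ 0.33333.
(Since a = 15 > μ = 5.00000, the bound 1/3 is < 1 and informative.)

P[X ≥ 15] ≤ 1/3 ≈ 0.33333.


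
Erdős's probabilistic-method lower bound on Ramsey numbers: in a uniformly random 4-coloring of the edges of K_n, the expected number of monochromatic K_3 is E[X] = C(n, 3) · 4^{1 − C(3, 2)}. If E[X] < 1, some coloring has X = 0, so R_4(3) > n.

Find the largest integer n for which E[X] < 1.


We need C(n, 3) · 4^{1 − 3} < 1, i.e. C(n, 3) < 4^{3 − 1} = 16.
Check values of n near the boundary:
  n = 3: C(3, 3) = 1; 1 < 16? YES
  n = 4: C(4, 3) = 4; 4 < 16? YES
  n = 5: C(5, 3) = 10; 10 < 16? YES
  n = 6: C(6, 3) = 20; 20 < 16? NO
  n = 7: C(7, 3) = 35; 35 < 16? NO
  n = 8: C(8, 3) = 56; 56 < 16? NO
The largest n with C(n, 3) < 16 is n = 5 (where E[X] = 5/8 ≈ 0.62500). Hence R_4(3) > 5, i.e. R_4(3) ≥ 6.

Largest n = 5; hence R_4(3) > 5.


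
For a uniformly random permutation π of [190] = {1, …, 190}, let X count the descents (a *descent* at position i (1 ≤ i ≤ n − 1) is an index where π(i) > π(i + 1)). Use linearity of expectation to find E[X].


Write X = Σ X_I over i = 1, …, 189, with X_I the indicator of one descent.
There are 189 indicators.
For each fixed i, the pair (π(i), π(i+1)) is a uniformly random ordered pair of distinct values from {1, …, 190}; by symmetry P[π(i) > π(i+1)] = 1/2.
By linearity: E[X] = 189 · (1/2) = (190 − 1) · (1/2) = 189/2 ≈ 94.500.

E[X] = 189/2 = 94.500.


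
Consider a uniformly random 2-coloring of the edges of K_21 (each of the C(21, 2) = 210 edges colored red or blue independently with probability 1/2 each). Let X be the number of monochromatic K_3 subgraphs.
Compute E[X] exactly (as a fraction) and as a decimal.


Let X = Σ_S X_S over the C(21, 3) = 1330 subsets S of size 3, where X_S = 1 if the K_3 on S is monochromatic.
For a fixed S, the K_3 on S has C(3, 2) = 3 edges. P[all 3 edges red] = (1/2)^3, and likewise for blue, so P[monochromatic] = 2·(1/2)^3 = 2^{1 − 3} = 1/4.
Summing: E[X] = C(21, 3) · 2^{1 − 3} = 1330 · 1/4 = 665/2.
Numerically: E[X] ≈ 332.50000.

E[X] = C(21,3)·2^(1−C(3,2)) = 665/2 ≈ 332.50000.


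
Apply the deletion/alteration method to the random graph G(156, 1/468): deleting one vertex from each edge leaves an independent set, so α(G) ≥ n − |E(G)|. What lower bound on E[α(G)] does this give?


E[|E(G)|] = C(156, 2)·p = 12090 · (1/468) = 155/6.
E[α(G)] ≥ n − E[|E(G)|] = 156 − 155/6 = 781/6.
Numerically: ≈ 130.167.
(This is only a lower bound; the true E[α(G)] may be larger.)

E[α(G)] ≥ 781/6 ≈ 130.167.


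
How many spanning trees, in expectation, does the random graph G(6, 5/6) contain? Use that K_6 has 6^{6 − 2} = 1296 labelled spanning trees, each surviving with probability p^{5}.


K_6 has 6^{6 − 2} = 1296 labelled spanning trees.
For each such spanning tree H, let X_H = 1 if all 5 edges of H are present in G. Then P[X_H = 1] = p^{5} = (5/6)^{5} = 3125/7776.
By linearity: E[X] = Σ_H E[X_H] = 1296 · p^{5} = 1296 · 3125/7776 = 3125/6.
Numerically: E[X] ≈ 520.83.

E[X] = 1296 · (5/6)^{5} = 3125/6 ≈ 520.83.


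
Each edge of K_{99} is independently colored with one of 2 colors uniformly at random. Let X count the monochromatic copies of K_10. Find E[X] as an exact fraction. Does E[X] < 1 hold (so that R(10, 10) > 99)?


E[X] = C(99, 10) · 2^{1 − 45} = 15579278510796 · 2^{−44} = 15579278510796/17592186044416.
As a reduced fraction: E[X] = 3894819627699/4398046511104 ≈ 0.8856.
Is E[X] < 1? YES.
Since E[X] < 1, there exists a 2-coloring of K_{99} with no monochromatic K_10; hence R(10, 10) > 99.

E[X] = 3894819627699/4398046511104 ≈ 0.8856; E[X] < 1, so R(10, 10) > 99.


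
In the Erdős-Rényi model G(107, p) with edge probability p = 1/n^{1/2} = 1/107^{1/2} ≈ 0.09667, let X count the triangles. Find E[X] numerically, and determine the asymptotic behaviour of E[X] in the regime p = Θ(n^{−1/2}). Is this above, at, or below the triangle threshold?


Number of potential triangles: C(107, 3) = 198485.
Each occurs with probability p³ ≈ (0.09667)³ ≈ 9.034920e-04.
By linearity: E[X] = C(107, 3)·p³ ≈ 198485 · 9.034920e-04 ≈ 179.3296.
Since α = 1/2 < 1, p = c/n^{1/2} ≫ 1/n is above the triangle threshold p ~ 1/n. Asymptotically E[X] ~ (c³/6)·n^{3(1−α)} = (1³/6)·n^{1.5} → ∞; triangles are abundant w.h.p.

E[X] ≈ 179.3296; in regime p = Θ(1/n^{1/2}) E[X] diverges (above the triangle threshold p ~ 1/n).


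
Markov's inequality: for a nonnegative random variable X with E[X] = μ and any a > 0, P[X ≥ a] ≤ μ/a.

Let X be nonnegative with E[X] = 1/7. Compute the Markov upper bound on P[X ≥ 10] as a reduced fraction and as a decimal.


μ = E[X] = 1/7, a = 10.
Markov: P[X ≥ 10] ≤ μ/a = (1/7)/10 = 1/70.
Numerically: ≈ 0.014286.
(Since a = 10 > μ = 0.142857, the bound 1/70 is < 1 and informative.)

P[X ≥ 10] ≤ 1/70 ≈ 0.014286.


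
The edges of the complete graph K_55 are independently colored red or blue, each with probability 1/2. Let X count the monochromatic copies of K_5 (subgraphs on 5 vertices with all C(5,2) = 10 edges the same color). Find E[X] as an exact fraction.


Let X = Σ_S X_S over the C(55, 5) = 3478761 subsets S of size 5, where X_S = 1 if the K_5 on S is monochromatic.
For a fixed S, the K_5 on S has C(5, 2) = 10 edges. P[all 10 edges red] = (1/2)^10, and likewise for blue, so P[monochromatic] = 2·(1/2)^10 = 2^{1 − 10} = 1/512.
By linearity of expectation: E[X] = C(55, 5) · 2^{1 − 10} = 3478761 · 1/512 = 3478761/512.
Numerically: E[X] ≈ 6794.4551.

E[X] = C(55,5)·2^(1−C(5,2)) = 3478761/512 ≈ 6794.4551.


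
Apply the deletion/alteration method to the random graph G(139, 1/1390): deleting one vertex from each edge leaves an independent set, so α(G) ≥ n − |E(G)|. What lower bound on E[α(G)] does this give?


E[|E(G)|] = C(139, 2)·p = 9591 · (1/1390) = 69/10.
E[α(G)] ≥ n − E[|E(G)|] = 139 − 69/10 = 1321/10.
Numerically: ≈ 132.1000.
(This is only a lower bound; the true E[α(G)] may be larger.)

E[α(G)] ≥ 1321/10 ≈ 132.1000.


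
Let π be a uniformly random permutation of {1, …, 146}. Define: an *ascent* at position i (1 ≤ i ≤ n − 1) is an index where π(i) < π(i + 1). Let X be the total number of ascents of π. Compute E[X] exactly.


Write X = Σ X_I over i = 1, …, 145, with X_I the indicator of one ascent.
There are 145 indicators.
For each fixed i, the pair (π(i), π(i+1)) is a uniformly random ordered pair of distinct values from {1, …, 146}; by symmetry P[π(i) < π(i+1)] = 1/2.
By linearity: E[X] = 145 · (1/2) = (146 − 1) · (1/2) = 145/2 ≈ 72.50000.

E[X] = 145/2 = 72.50000.


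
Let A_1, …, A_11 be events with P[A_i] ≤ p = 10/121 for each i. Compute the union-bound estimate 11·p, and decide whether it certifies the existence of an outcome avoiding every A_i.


Union bound: P[∪_{i=1}^{11} A_i] ≤ Σ_i P[A_i] ≤ 11·p = 11·(10/121) = 10/11.
Numerically: 10/11 ≈ 0.9090909.
Is 10/11 < 1? YES.
Since P[∪ A_i] ≤ 10/11 < 1, the complement has P[∩ A_i^c] ≥ 1 − 10/11 = 1/11 > 0, so some outcome avoids every A_i.

11·p = 10/11 ≈ 0.9090909; existence CERTIFIED by the union bound.


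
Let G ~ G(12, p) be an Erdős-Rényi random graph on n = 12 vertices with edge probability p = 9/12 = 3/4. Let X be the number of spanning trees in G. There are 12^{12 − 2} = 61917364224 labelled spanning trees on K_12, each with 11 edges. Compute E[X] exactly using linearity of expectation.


K_12 has 12^{12 − 2} = 61917364224 labelled spanning trees.
For each such spanning tree H, let X_H = 1 if all 11 edges of H are present in G. Then P[X_H = 1] = p^{11} = (3/4)^{11} = 177147/4194304.
By linearity of expectation: E[X] = Σ_H E[X_H] = 61917364224 · p^{11} = 61917364224 · 177147/4194304 = 10460353203/4.
Numerically: E[X] ≈ 2.62e+09.

E[X] = 61917364224 · (3/4)^{11} = 10460353203/4 ≈ 2.62e+09.


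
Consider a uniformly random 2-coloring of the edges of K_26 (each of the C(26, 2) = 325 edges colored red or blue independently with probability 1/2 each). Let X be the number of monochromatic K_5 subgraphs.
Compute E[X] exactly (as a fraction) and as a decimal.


Let X = Σ_S X_S over the C(26, 5) = 65780 subsets S of size 5, where X_S = 1 if the K_5 on S is monochromatic.
For a fixed S, the K_5 on S has C(5, 2) = 10 edges. P[all 10 edges red] = (1/2)^10, and likewise for blue, so P[monochromatic] = 2·(1/2)^10 = 2^{1 − 10} = 1/512.
By linearity of expectation: E[X] = C(26, 5) · 2^{1 − 10} = 65780 · 1/512 = 16445/128.
Numerically: E[X] ≈ 128.47656.

E[X] = C(26,5)·2^(1−C(5,2)) = 16445/128 ≈ 128.47656.


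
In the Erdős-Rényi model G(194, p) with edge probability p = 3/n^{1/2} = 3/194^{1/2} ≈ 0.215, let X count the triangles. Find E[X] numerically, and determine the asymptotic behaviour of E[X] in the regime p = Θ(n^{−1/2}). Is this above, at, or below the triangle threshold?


Number of potential triangles: C(194, 3) = 1198144.
Each occurs with probability p³ ≈ (0.215)³ ≈ 9.99220e-03.
By linearity: E[X] = C(194, 3)·p³ ≈ 1198144 · 9.99220e-03 ≈ 11972.096.
Since α = 1/2 < 1, p = c/n^{1/2} ≫ 1/n is above the triangle threshold p ~ 1/n. Asymptotically E[X] ~ (c³/6)·n^{3(1−α)} = (3³/6)·n^{1.5} → ∞; triangles are abundant w.h.p.

E[X] ≈ 11972.096; in regime p = Θ(1/n^{1/2}) E[X] diverges (above the triangle threshold p ~ 1/n).


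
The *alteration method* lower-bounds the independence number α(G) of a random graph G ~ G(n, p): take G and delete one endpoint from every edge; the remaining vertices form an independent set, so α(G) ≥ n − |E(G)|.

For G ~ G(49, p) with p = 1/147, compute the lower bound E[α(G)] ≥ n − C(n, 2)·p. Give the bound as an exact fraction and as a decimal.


E[|E(G)|] = C(49, 2)·p = 1176 · (1/147) = 8.
E[α(G)] ≥ n − E[|E(G)|] = 49 − 8 = 41.
Numerically: ≈ 41.000000.
(This is only a lower bound; the true E[α(G)] may be larger.)

E[α(G)] ≥ 41 ≈ 41.000000.


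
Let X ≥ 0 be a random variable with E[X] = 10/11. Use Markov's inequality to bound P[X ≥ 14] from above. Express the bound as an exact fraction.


μ = E[X] = 10/11, a = 14.
Markov: P[X ≥ 14] ≤ μ/a = (10/11)/14 = 5/77.
Numerically: ≈ 0.0649.
(Since a = 14 > μ = 0.9091, the bound 5/77 is < 1 and informative.)

P[X ≥ 14] ≤ 5/77 ≈ 0.0649.


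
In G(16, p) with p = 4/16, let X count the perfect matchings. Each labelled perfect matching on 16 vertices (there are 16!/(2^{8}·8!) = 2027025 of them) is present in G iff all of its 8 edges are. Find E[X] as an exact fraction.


K_16 has 16!/(2^{8}·8!) = 2027025 labelled perfect matchings.
For each such perfect matching H, let X_H = 1 if all 8 edges of H are present in G. Then P[X_H = 1] = p^{8} = (1/4)^{8} = 1/65536.
Summing the indicators: E[X] = Σ_H E[X_H] = 2027025 · p^{8} = 2027025 · 1/65536 = 2027025/65536.
Numerically: E[X] ≈ 30.9299.

E[X] = 2027025 · (1/4)^{8} = 2027025/65536 ≈ 30.9299.


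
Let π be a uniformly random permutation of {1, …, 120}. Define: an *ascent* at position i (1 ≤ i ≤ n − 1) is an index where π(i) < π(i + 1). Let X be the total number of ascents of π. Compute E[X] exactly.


Write X = Σ X_I over i = 1, …, 119, with X_I the indicator of one ascent.
There are 119 indicators.
For each fixed i, the pair (π(i), π(i+1)) is a uniformly random ordered pair of distinct values from {1, …, 120}; by symmetry P[π(i) < π(i+1)] = 1/2.
By linearity: E[X] = 119 · (1/2) = (120 − 1) · (1/2) = 119/2 ≈ 59.500000.

E[X] = 119/2 = 59.500000.


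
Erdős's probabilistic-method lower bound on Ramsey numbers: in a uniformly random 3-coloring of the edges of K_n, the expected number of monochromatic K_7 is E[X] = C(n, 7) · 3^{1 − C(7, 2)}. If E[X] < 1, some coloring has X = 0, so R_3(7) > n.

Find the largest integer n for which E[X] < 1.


We need C(n, 7) · 3^{1 − 21} < 1, i.e. C(n, 7) < 3^{21 − 1} = 3486784401.
Check values of n near the boundary:
  n = 75: C(75, 7) = 1984829850; 1984829850 < 3486784401? YES
  n = 76: C(76, 7) = 2186189400; 2186189400 < 3486784401? YES
  n = 77: C(77, 7) = 2404808340; 2404808340 < 3486784401? YES
  n = 78: C(78, 7) = 2641902120; 2641902120 < 3486784401? YES
  n = 79: C(79, 7) = 2898753715; 2898753715 < 3486784401? YES
  n = 80: C(80, 7) = 3176716400; 3176716400 < 3486784401? YES
  n = 81: C(81, 7) = 3477216600; 3477216600 < 3486784401? YES
  n = 82: C(82, 7) = 3801756816; 3801756816 < 3486784401? NO
The largest n with C(n, 7) < 3486784401 is n = 81 (where E[X] = 42928600/43046721 ≈ 0.99726). Hence R_3(7) > 81, i.e. R_3(7) ≥ 82.

Largest n = 81; hence R_3(7) > 81.


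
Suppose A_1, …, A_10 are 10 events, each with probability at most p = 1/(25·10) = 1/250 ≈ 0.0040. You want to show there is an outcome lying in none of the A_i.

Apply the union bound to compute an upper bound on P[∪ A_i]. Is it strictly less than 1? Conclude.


Union bound: P[∪_{i=1}^{10} A_i] ≤ Σ_i P[A_i] ≤ 10·p = 10·(1/250) = 1/25.
Numerically: 1/25 ≈ 0.0400.
Is 1/25 < 1? YES.
Since P[∪ A_i] ≤ 1/25 < 1, the complement has P[∩ A_i^c] ≥ 1 − 1/25 = 24/25 > 0, so some outcome avoids every A_i.

10·p = 1/25 ≈ 0.0400; existence CERTIFIED by the union bound.


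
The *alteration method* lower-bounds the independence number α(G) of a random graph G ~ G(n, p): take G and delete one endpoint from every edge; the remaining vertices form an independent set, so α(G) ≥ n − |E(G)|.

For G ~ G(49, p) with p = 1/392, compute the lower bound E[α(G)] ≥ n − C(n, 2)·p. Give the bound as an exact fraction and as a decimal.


E[|E(G)|] = C(49, 2)·p = 1176 · (1/392) = 3.
E[α(G)] ≥ n − E[|E(G)|] = 49 − 3 = 46.
Numerically: ≈ 46.00000.
(This is only a lower bound; the true E[α(G)] may be larger.)

E[α(G)] ≥ 46 ≈ 46.00000.


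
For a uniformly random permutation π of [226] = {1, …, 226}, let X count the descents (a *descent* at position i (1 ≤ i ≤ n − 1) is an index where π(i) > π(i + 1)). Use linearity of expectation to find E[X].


Write X = Σ X_I over i = 1, …, 225, with X_I the indicator of one descent.
There are 225 indicators.
For each fixed i, the pair (π(i), π(i+1)) is a uniformly random ordered pair of distinct values from {1, …, 226}; by symmetry P[π(i) > π(i+1)] = 1/2.
By linearity: E[X] = 225 · (1/2) = (226 − 1) · (1/2) = 225/2 ≈ 112.50000.

E[X] = 225/2 = 112.50000.


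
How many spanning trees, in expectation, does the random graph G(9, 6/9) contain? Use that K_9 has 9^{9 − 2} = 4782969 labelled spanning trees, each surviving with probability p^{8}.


K_9 has 9^{9 − 2} = 4782969 labelled spanning trees.
For each such spanning tree H, let X_H = 1 if all 8 edges of H are present in G. Then P[X_H = 1] = p^{8} = (2/3)^{8} = 256/6561.
Summing the indicators: E[X] = Σ_H E[X_H] = 4782969 · p^{8} = 4782969 · 256/6561 = 186624.
Numerically: E[X] ≈ 186624.

E[X] = 4782969 · (2/3)^{8} = 186624 ≈ 186624.


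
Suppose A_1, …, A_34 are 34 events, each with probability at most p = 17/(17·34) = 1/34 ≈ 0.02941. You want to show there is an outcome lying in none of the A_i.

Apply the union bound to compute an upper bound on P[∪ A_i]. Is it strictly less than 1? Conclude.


Union bound: P[∪_{i=1}^{34} A_i] ≤ Σ_i P[A_i] ≤ 34·p = 34·(1/34) = 1.
Numerically: 1 ≈ 1.00000.
Is 1 < 1? NO.
Since the bound 1 is ≥ 1, the union bound is uninformative here; it does NOT by itself certify existence.

34·p = 1 ≈ 1.00000; existence NOT certified by the union bound.


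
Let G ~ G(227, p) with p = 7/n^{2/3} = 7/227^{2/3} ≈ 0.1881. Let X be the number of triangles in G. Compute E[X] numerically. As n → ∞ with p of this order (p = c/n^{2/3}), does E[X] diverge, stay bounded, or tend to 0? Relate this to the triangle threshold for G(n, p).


Number of potential triangles: C(227, 3) = 1923825.
Each occurs with probability p³ ≈ (0.1881)³ ≈ 6.656446e-03.
By linearity: E[X] = C(227, 3)·p³ ≈ 1923825 · 6.656446e-03 ≈ 12805.8370.
Since α = 2/3 < 1, p = c/n^{2/3} ≫ 1/n is above the triangle threshold p ~ 1/n. Asymptotically E[X] ~ (c³/6)·n^{3(1−α)} = (7³/6)·n^{1} → ∞; triangles are abundant w.h.p.

E[X] ≈ 12805.8370; in regime p = Θ(1/n^{2/3}) E[X] diverges (above the triangle threshold p ~ 1/n).


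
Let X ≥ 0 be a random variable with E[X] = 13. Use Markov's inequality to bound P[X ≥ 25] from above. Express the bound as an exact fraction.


μ = E[X] = 13, a = 25.
Markov: P[X ≥ 25] ≤ μ/a = (13)/25 = 13/25.
Numerically: ≈ 0.52000.
(Since a = 25 > μ = 13.00000, the bound 13/25 is < 1 and informative.)

P[X ≥ 25] ≤ 13/25 ≈ 0.52000.


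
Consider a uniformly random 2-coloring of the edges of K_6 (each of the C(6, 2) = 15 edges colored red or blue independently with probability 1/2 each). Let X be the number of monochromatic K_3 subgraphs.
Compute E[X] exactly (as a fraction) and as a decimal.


Let X = Σ_S X_S over the C(6, 3) = 20 subsets S of size 3, where X_S = 1 if the K_3 on S is monochromatic.
For a fixed S, the K_3 on S has C(3, 2) = 3 edges. P[all 3 edges red] = (1/2)^3, and likewise for blue, so P[monochromatic] = 2·(1/2)^3 = 2^{1 − 3} = 1/4.
Summing: E[X] = C(6, 3) · 2^{1 − 3} = 20 · 1/4 = 5.
Numerically: E[X] ≈ 5.000000.

E[X] = C(6,3)·2^(1−C(3,2)) = 5 ≈ 5.000000.


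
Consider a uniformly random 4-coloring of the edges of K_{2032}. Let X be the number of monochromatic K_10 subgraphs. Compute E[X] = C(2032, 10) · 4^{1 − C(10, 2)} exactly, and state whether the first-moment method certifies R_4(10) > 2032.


E[X] = C(2032, 10) · 4^{1 − 45} = 323475384642158147171212440 · 4^{−44} = 323475384642158147171212440/309485009821345068724781056.
As a reduced fraction: E[X] = 40434423080269768396401555/38685626227668133590597632 ≈ 1.045.
Is E[X] < 1? NO.
Since E[X] ≥ 1, the first-moment bound is inconclusive at n = 2032; it does NOT by itself certify R_4(10) > 2032.

E[X] = 40434423080269768396401555/38685626227668133590597632 ≈ 1.045; E[X] ≥ 1; first-moment method inconclusive here.


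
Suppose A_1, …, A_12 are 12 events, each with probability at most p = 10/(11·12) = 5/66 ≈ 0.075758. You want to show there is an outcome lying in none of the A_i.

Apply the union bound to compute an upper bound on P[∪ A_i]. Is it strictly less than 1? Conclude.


Union bound: P[∪_{i=1}^{12} A_i] ≤ Σ_i P[A_i] ≤ 12·p = 12·(5/66) = 10/11.
Numerically: 10/11 ≈ 0.909091.
Is 10/11 < 1? YES.
Since P[∪ A_i] ≤ 10/11 < 1, the complement has P[∩ A_i^c] ≥ 1 − 10/11 = 1/11 > 0, so some outcome avoids every A_i.

12·p = 10/11 ≈ 0.909091; existence CERTIFIED by the union bound.


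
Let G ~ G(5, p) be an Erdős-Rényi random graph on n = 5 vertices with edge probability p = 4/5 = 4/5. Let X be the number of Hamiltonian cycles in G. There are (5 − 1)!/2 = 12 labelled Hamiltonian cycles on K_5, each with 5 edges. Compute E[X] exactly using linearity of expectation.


K_5 has (5 − 1)!/2 = 12 labelled Hamiltonian cycles.
For each such Hamiltonian cycle H, let X_H = 1 if all 5 edges of H are present in G. Then P[X_H = 1] = p^{5} = (4/5)^{5} = 1024/3125.
Summing the indicators: E[X] = Σ_H E[X_H] = 12 · p^{5} = 12 · 1024/3125 = 12288/3125.
Numerically: E[X] ≈ 3.9322.

E[X] = 12 · (4/5)^{5} = 12288/3125 ≈ 3.9322.


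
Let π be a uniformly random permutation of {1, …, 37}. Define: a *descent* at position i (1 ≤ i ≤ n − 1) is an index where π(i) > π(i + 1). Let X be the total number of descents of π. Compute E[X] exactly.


Write X = Σ X_I over i = 1, …, 36, with X_I the indicator of one descent.
There are 36 indicators.
For each fixed i, the pair (π(i), π(i+1)) is a uniformly random ordered pair of distinct values from {1, …, 37}; by symmetry P[π(i) > π(i+1)] = 1/2.
By linearity: E[X] = 36 · (1/2) = (37 − 1) · (1/2) = 18 ≈ 18.000.

E[X] = 18 = 18.000.


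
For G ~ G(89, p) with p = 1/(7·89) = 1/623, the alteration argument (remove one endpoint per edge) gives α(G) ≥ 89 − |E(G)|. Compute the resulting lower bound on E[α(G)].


E[|E(G)|] = C(89, 2)·p = 3916 · (1/623) = 44/7.
E[α(G)] ≥ n − E[|E(G)|] = 89 − 44/7 = 579/7.
Numerically: ≈ 82.71429.
(This is only a lower bound; the true E[α(G)] may be larger.)

E[α(G)] ≥ 579/7 ≈ 82.71429.


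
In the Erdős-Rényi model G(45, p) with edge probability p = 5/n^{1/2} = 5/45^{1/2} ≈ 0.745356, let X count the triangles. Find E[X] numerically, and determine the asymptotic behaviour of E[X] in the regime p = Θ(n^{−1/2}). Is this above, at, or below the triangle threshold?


Number of potential triangles: C(45, 3) = 14190.
Each occurs with probability p³ ≈ (0.745356)³ ≈ 4.14086662e-01.
By linearity: E[X] = C(45, 3)·p³ ≈ 14190 · 4.14086662e-01 ≈ 5875.889741.
Since α = 1/2 < 1, p = c/n^{1/2} ≫ 1/n is above the triangle threshold p ~ 1/n. Asymptotically E[X] ~ (c³/6)·n^{3(1−α)} = (5³/6)·n^{1.5} → ∞; triangles are abundant w.h.p.

E[X] ≈ 5875.889741; in regime p = Θ(1/n^{1/2}) E[X] diverges (above the triangle threshold p ~ 1/n).


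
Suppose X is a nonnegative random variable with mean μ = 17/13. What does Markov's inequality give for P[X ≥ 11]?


μ = E[X] = 17/13, a = 11.
Markov: P[X ≥ 11] ≤ μ/a = (17/13)/11 = 17/143.
Numerically: ≈ 0.119.
(Since a = 11 > μ = 1.308, the bound 17/143 is < 1 and informative.)

P[X ≥ 11] ≤ 17/143 ≈ 0.119.


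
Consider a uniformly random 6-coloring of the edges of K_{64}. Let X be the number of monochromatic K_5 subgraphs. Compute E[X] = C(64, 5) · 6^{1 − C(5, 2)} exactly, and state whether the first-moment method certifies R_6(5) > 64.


E[X] = C(64, 5) · 6^{1 − 10} = 7624512 · 6^{−9} = 7624512/10077696.
As a reduced fraction: E[X] = 13237/17496 ≈ 0.7566.
Is E[X] < 1? YES.
Since E[X] < 1, there exists a 6-coloring of K_{64} with no monochromatic K_5; hence R_6(5) > 64.

E[X] = 13237/17496 ≈ 0.7566; E[X] < 1, so R_6(5) > 64.


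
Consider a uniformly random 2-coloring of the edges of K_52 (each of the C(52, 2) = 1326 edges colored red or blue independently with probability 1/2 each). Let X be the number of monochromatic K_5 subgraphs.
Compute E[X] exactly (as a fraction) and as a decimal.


Let X = Σ_S X_S over the C(52, 5) = 2598960 subsets S of size 5, where X_S = 1 if the K_5 on S is monochromatic.
For a fixed S, the K_5 on S has C(5, 2) = 10 edges. P[all 10 edges red] = (1/2)^10, and likewise for blue, so P[monochromatic] = 2·(1/2)^10 = 2^{1 − 10} = 1/512.
By linearity of expectation: E[X] = C(52, 5) · 2^{1 − 10} = 2598960 · 1/512 = 162435/32.
Numerically: E[X] ≈ 5076.093750.

E[X] = C(52,5)·2^(1−C(5,2)) = 162435/32 ≈ 5076.093750.


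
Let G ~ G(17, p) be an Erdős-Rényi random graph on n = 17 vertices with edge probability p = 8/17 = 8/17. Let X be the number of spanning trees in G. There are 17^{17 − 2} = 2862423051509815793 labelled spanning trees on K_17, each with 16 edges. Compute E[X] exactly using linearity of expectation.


K_17 has 17^{17 − 2} = 2862423051509815793 labelled spanning trees.
For each such spanning tree H, let X_H = 1 if all 16 edges of H are present in G. Then P[X_H = 1] = p^{16} = (8/17)^{16} = 281474976710656/48661191875666868481.
By linearity: E[X] = Σ_H E[X_H] = 2862423051509815793 · p^{16} = 2862423051509815793 · 281474976710656/48661191875666868481 = 281474976710656/17.
Numerically: E[X] ≈ 1.656e+13.

E[X] = 2862423051509815793 · (8/17)^{16} = 281474976710656/17 ≈ 1.656e+13.


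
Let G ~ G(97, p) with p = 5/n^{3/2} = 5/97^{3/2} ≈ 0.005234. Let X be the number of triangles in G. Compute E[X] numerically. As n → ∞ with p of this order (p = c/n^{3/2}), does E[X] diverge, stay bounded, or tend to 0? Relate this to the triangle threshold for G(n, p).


Number of potential triangles: C(97, 3) = 147440.
Each occurs with probability p³ ≈ (0.005234)³ ≈ 1.433630e-07.
By linearity: E[X] = C(97, 3)·p³ ≈ 147440 · 1.433630e-07 ≈ 0.0211.
Since α = 3/2 > 1, p = c/n^{3/2} = o(1/n) is below the triangle threshold p ~ 1/n. Asymptotically E[X] ~ (c³/6)·n^{3(1−α)} = (5³/6)·n^{-1.5} → 0, so by Markov's inequality G has no triangles w.h.p.

E[X] ≈ 0.0211; in regime p = Θ(1/n^{3/2}) E[X] tends to 0 (below the triangle threshold p ~ 1/n).


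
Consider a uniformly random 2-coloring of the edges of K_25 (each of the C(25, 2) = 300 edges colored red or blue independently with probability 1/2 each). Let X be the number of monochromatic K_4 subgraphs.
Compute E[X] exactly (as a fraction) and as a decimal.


Let X = Σ_S X_S over the C(25, 4) = 12650 subsets S of size 4, where X_S = 1 if the K_4 on S is monochromatic.
For a fixed S, the K_4 on S has C(4, 2) = 6 edges. P[all 6 edges red] = (1/2)^6, and likewise for blue, so P[monochromatic] = 2·(1/2)^6 = 2^{1 − 6} = 1/32.
By linearity of expectation: E[X] = C(25, 4) · 2^{1 − 6} = 12650 · 1/32 = 6325/16.
Numerically: E[X] ≈ 395.312500.

E[X] = C(25,4)·2^(1−C(4,2)) = 6325/16 ≈ 395.312500.


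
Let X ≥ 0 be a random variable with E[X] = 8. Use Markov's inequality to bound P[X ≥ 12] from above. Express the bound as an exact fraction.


μ = E[X] = 8, a = 12.
Markov: P[X ≥ 12] ≤ μ/a = (8)/12 = 2/3.
Numerically: ≈ 0.6667.
(Since a = 12 > μ = 8.0000, the bound 2/3 is < 1 and informative.)

P[X ≥ 12] ≤ 2/3 ≈ 0.6667.


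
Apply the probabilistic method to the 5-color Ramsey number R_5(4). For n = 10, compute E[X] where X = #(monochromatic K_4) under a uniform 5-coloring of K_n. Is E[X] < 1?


E[X] = C(10, 4) · 5^{1 − 6} = 210 · 5^{−5} = 210/3125.
As a reduced fraction: E[X] = 42/625 ≈ 0.067200.
Is E[X] < 1? YES.
Since E[X] < 1, there exists a 5-coloring of K_{10} with no monochromatic K_4; hence R_5(4) > 10.

E[X] = 42/625 ≈ 0.067200; E[X] < 1, so R_5(4) > 10.


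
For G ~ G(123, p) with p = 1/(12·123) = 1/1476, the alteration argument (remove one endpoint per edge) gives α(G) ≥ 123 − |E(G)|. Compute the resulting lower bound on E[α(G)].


E[|E(G)|] = C(123, 2)·p = 7503 · (1/1476) = 61/12.
E[α(G)] ≥ n − E[|E(G)|] = 123 − 61/12 = 1415/12.
Numerically: ≈ 117.9167.
(This is only a lower bound; the true E[α(G)] may be larger.)

E[α(G)] ≥ 1415/12 ≈ 117.9167.


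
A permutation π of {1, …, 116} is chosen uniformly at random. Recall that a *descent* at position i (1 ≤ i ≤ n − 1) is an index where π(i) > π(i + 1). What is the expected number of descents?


Write X = Σ X_I over i = 1, …, 115, with X_I the indicator of one descent.
There are 115 indicators.
For each fixed i, the pair (π(i), π(i+1)) is a uniformly random ordered pair of distinct values from {1, …, 116}; by symmetry P[π(i) > π(i+1)] = 1/2.
By linearity: E[X] = 115 · (1/2) = (116 − 1) · (1/2) = 115/2 ≈ 57.5000.

E[X] = 115/2 = 57.5000.


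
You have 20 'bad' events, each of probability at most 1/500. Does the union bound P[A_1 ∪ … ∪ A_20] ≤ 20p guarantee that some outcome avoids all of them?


Union bound: P[∪_{i=1}^{20} A_i] ≤ Σ_i P[A_i] ≤ 20·p = 20·(1/500) = 1/25.
Numerically: 1/25 ≈ 0.040.
Is 1/25 < 1? YES.
Since P[∪ A_i] ≤ 1/25 < 1, the complement has P[∩ A_i^c] ≥ 1 − 1/25 = 24/25 > 0, so some outcome avoids every A_i.

20·p = 1/25 ≈ 0.040; existence CERTIFIED by the union bound.


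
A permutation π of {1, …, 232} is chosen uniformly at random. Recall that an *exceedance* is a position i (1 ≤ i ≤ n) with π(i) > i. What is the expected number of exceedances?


Write X = Σ_{i=1}^{232} X_i, where X_i = 1_{π(i) > i}.
For each fixed i, π(i) is uniform over {1, …, 232} (marginal of a uniform permutation), so P[π(i) > i] = (n − i)/n. Summing: Σ_{i=1}^{232} (n − i)/n = (0 + 1 + … + 231)/232 = 232(232 − 1)/(2·232) = (232 − 1)/2.
Hence E[X] = Σ_{i=1}^{232} (232 − i)/232 = 231/2 ≈ 115.500000.

E[X] = 231/2 = 115.500000.


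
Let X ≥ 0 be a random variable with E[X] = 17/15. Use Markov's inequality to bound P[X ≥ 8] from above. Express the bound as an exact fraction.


μ = E[X] = 17/15, a = 8.
Markov: P[X ≥ 8] ≤ μ/a = (17/15)/8 = 17/120.
Numerically: ≈ 0.1417.
(Since a = 8 > μ = 1.1333, the bound 17/120 is < 1 and informative.)

P[X ≥ 8] ≤ 17/120 ≈ 0.1417.


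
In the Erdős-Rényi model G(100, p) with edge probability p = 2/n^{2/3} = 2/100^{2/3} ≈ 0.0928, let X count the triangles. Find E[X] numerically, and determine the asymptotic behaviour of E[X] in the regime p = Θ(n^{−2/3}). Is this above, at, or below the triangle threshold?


Number of potential triangles: C(100, 3) = 161700.
Each occurs with probability p³ ≈ (0.0928)³ ≈ 8.00000e-04.
By linearity: E[X] = C(100, 3)·p³ ≈ 161700 · 8.00000e-04 ≈ 129.360.
Since α = 2/3 < 1, p = c/n^{2/3} ≫ 1/n is above the triangle threshold p ~ 1/n. Asymptotically E[X] ~ (c³/6)·n^{3(1−α)} = (2³/6)·n^{1} → ∞; triangles are abundant w.h.p.

E[X] ≈ 129.360; in regime p = Θ(1/n^{2/3}) E[X] diverges (above the triangle threshold p ~ 1/n).


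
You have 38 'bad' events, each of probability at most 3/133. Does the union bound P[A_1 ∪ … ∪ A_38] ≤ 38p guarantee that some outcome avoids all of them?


Union bound: P[∪_{i=1}^{38} A_i] ≤ Σ_i P[A_i] ≤ 38·p = 38·(3/133) = 6/7.
Numerically: 6/7 ≈ 0.8571.
Is 6/7 < 1? YES.
Since P[∪ A_i] ≤ 6/7 < 1, the complement has P[∩ A_i^c] ≥ 1 − 6/7 = 1/7 > 0, so some outcome avoids every A_i.

38·p = 6/7 ≈ 0.8571; existence CERTIFIED by the union bound.


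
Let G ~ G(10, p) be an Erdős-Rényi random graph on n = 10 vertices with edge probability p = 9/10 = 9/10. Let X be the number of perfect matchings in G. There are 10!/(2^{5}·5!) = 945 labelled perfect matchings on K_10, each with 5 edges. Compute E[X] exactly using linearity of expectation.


K_10 has 10!/(2^{5}·5!) = 945 labelled perfect matchings.
For each such perfect matching H, let X_H = 1 if all 5 edges of H are present in G. Then P[X_H = 1] = p^{5} = (9/10)^{5} = 59049/100000.
By linearity: E[X] = Σ_H E[X_H] = 945 · p^{5} = 945 · 59049/100000 = 11160261/20000.
Numerically: E[X] ≈ 558.01.

E[X] = 945 · (9/10)^{5} = 11160261/20000 ≈ 558.01.


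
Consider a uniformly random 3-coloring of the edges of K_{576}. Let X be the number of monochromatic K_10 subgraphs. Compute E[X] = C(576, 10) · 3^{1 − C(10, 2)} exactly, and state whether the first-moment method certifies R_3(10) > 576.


E[X] = C(576, 10) · 3^{1 − 45} = 1024104945306307344480 · 3^{−44} = 1024104945306307344480/984770902183611232881.
As a reduced fraction: E[X] = 12643270929707498080/12157665459056928801 ≈ 1.039942.
Is E[X] < 1? NO.
Since E[X] ≥ 1, the first-moment bound is inconclusive at n = 576; it does NOT by itself certify R_3(10) > 576.

E[X] = 12643270929707498080/12157665459056928801 ≈ 1.039942; E[X] ≥ 1; first-moment method inconclusive here.


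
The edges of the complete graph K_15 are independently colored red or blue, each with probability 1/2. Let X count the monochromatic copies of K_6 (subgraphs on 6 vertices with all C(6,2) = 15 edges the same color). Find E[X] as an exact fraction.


Let X = Σ_S X_S over the C(15, 6) = 5005 subsets S of size 6, where X_S = 1 if the K_6 on S is monochromatic.
For a fixed S, the K_6 on S has C(6, 2) = 15 edges. P[all 15 edges red] = (1/2)^15, and likewise for blue, so P[monochromatic] = 2·(1/2)^15 = 2^{1 − 15} = 1/16384.
By linearity of expectation: E[X] = C(15, 6) · 2^{1 − 15} = 5005 · 1/16384 = 5005/16384.
Numerically: E[X] ≈ 0.3055.

E[X] = C(15,6)·2^(1−C(6,2)) = 5005/16384 ≈ 0.3055.
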